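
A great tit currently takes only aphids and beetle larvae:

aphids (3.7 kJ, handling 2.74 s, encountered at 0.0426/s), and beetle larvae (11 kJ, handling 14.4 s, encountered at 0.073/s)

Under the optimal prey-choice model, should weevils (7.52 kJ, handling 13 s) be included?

Yes

Intake rate on the current diet: R = (0.0426×3.7 + 0.073×11) / (1 + 0.0426×2.74 + 0.073×14.4) = 0.9606/2.168 = 0.4431 kJ/s.
Profitability of weevils: 7.52/13 = 0.5785 kJ/s.
Since 0.5785 > R, including weevils increases the long-run rate.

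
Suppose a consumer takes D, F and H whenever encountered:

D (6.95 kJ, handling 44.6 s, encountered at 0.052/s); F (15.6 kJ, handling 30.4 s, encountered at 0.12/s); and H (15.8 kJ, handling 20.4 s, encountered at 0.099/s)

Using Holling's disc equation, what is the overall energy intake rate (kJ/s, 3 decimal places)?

Energy encountered per unit search time: 0.052×6.95 + 0.12×15.6 + 0.099×15.8 = 3.798 kJ/s.
Handling time per unit search time: 0.052×44.6 + 0.12×30.4 + 0.099×20.4 = 7.987.
Rate = 3.798/(1 + 7.987) = 0.4226 kJ/s.

0.423 kJ/s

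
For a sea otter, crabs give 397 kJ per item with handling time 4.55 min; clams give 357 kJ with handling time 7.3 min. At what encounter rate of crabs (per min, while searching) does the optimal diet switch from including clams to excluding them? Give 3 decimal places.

0.280 per min

At the threshold, the rate on crabs alone equals the profitability of clams: λ·397/(1 + λ·4.55) = 357/7.3 = 48.9.
Rearranging, λ(397 − 48.9×4.55) = 48.9, so λ = 48.9/174.5 = 0.2803 per min.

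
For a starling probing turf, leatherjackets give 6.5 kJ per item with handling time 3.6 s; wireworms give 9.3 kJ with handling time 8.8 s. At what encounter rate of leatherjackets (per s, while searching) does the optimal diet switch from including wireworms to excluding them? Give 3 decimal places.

Drop wireworms once their profitability E₂/h₂ falls below the rate achievable on leatherjackets alone: E₂/h₂ = λE₁/(1 + λh₁).
Solve for λ: λE₁h₂ = E₂(1 + λh₁) → λ(E₁h₂ − E₂h₁) = E₂ → λ = E₂/(E₁h₂ − E₂h₁).
λ = 9.3/(6.5×8.8 − 9.3×3.6) = 9.3/23.72 = 0.3921 per s.

0.392 per s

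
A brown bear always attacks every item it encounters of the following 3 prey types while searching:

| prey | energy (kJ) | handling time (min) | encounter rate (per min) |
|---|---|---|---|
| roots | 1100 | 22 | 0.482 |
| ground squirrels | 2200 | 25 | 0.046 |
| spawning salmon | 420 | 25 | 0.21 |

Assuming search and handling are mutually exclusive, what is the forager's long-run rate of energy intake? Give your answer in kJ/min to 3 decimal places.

R = (0.482×1100 + 0.046×2200 + 0.21×420) / (1 + 0.482×22 + 0.046×25 + 0.21×25) = 719.6/18 = 39.97 kJ/min.

39.969 kJ/min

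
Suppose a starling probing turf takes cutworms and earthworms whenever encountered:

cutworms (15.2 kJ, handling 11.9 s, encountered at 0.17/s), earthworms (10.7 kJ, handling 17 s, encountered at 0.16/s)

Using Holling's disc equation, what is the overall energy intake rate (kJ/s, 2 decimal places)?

0.75 kJ/s

R = (0.17×15.2 + 0.16×10.7) / (1 + 0.17×11.9 + 0.16×17) = 4.296/5.743 = 0.748 kJ/s.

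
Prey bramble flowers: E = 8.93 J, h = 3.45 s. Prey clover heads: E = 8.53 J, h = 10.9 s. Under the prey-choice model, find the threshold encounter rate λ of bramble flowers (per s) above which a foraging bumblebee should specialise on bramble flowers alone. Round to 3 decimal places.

0.126 per s

The zero-one rule: include clover heads iff E₂/h₂ > λE₁/(1+λh₁). Equality gives the switch point.
λE₁h₂ = E₂ + λE₂h₁ ⇒ λ = E₂/(E₁h₂ − E₂h₁) = 8.53/(97.34 − 29.43) = 0.1256 per s.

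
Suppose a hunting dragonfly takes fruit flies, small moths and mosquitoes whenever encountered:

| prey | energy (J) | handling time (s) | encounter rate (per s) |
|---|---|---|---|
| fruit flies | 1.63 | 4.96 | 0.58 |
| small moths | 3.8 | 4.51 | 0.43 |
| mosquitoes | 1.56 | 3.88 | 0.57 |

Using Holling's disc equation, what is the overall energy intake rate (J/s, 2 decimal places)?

0.43 J/s

R = Σλ_iE_i / (1 + Σλ_ih_i)
Numerator: 0.58×1.63 + 0.43×3.8 + 0.57×1.56 = 3.469
Denominator: 1 + 0.58×4.96 + 0.43×4.51 + 0.57×3.88 = 8.028
R = 3.469/8.028 = 0.4321 J/s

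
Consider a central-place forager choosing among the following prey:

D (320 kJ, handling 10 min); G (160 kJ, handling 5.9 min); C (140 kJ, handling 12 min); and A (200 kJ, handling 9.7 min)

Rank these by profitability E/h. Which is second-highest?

Profitability E/h (kJ/min): D = 320/10 = 32, G = 160/5.9 = 27.1, C = 140/12 = 11.7, A = 200/9.7 = 20.6.
Ranked: D > G > A > C.

G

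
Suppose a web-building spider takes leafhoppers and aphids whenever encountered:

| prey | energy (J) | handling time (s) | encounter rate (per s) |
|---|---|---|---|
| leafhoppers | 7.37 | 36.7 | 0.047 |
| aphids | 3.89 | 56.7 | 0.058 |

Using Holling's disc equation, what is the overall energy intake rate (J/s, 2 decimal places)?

0.10 J/s

Energy encountered per unit search time: 0.047×7.37 + 0.058×3.89 = 0.572 J/s.
Handling time per unit search time: 0.047×36.7 + 0.058×56.7 = 5.014.
Rate = 0.572/(1 + 5.014) = 0.09512 J/s.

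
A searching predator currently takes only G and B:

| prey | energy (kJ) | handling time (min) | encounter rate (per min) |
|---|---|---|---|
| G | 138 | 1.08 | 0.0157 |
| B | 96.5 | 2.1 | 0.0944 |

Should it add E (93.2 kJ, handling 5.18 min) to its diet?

Yes

On G and B alone, R = ΣλE/(1+Σλh) = 11.28/1.215 = 9.279 kJ/min.
Profitability of E: 93.2/5.18 = 17.99 kJ/min.
Since 17.99 > R, including E increases the long-run rate.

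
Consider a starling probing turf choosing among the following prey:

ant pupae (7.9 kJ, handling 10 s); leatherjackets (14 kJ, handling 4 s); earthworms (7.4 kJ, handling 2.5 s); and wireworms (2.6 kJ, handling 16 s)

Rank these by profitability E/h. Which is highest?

Profitability E/h (kJ/s): ant pupae = 7.9/10 = 0.79, leatherjackets = 14/4 = 3.5, earthworms = 7.4/2.5 = 2.96, wireworms = 2.6/16 = 0.163.
Ranked: leatherjackets > earthworms > ant pupae > wireworms.

leatherjackets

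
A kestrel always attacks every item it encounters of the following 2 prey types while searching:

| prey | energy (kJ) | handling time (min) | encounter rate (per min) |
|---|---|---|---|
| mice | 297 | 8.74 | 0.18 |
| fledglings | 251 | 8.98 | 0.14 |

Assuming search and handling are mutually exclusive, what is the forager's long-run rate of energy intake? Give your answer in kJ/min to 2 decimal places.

23.13 kJ/min

R = (0.18×297 + 0.14×251) / (1 + 0.18×8.74 + 0.14×8.98) = 88.6/3.83 = 23.13 kJ/min.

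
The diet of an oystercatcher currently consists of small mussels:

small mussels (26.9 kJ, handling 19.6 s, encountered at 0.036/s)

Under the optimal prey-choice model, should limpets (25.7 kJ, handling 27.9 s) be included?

Yes

On small mussels alone, R = ΣλE/(1+Σλh) = 0.9684/1.706 = 0.5678 kJ/s.
limpets: E/h = 25.7/27.9 = 0.9211 kJ/s.
0.9211 > 0.5678, so adding limpets raises the average — include it.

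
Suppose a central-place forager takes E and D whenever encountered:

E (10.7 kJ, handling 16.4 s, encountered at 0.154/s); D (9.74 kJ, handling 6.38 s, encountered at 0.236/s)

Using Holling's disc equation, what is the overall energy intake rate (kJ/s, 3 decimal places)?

0.784 kJ/s

R = Σλ_iE_i / (1 + Σλ_ih_i)
Numerator: 0.154×10.7 + 0.236×9.74 = 3.946
Denominator: 1 + 0.154×16.4 + 0.236×6.38 = 5.031
R = 3.946/5.031 = 0.7844 kJ/s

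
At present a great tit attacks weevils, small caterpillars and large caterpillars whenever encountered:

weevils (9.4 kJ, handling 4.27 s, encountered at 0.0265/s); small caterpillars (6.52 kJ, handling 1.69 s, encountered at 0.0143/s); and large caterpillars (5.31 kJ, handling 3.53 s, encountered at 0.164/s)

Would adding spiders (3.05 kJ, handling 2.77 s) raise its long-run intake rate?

Yes

Current rate: (0.0265×9.4 + 0.0143×6.52 + 0.164×5.31)/(1 + 0.0265×4.27 + 0.0143×1.69 + 0.164×3.53) = 0.7069 kJ/s.
Profitability of spiders: 3.05/2.77 = 1.101 kJ/s.
1.101 > 0.7069, so adding spiders raises the average — include it.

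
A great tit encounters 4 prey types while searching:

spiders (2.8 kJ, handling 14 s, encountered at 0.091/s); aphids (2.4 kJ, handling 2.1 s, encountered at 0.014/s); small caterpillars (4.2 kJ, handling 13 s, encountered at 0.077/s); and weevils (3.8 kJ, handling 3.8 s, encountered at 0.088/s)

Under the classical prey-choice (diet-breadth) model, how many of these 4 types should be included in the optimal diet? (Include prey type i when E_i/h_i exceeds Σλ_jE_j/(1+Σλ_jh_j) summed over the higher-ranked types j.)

Profitabilities (E/h, kJ/s): aphids 1.14, weevils 1, small caterpillars 0.323, spiders 0.2. Add prey in this order while the next type's profitability exceeds the intake rate on those already taken.
Rate on top 1: 0.03264. weevils: 1 > 0.03264 → include.
Rate on top 2: 0.2698. small caterpillars: 0.323 > 0.2698 → include.
Rate on top 3: 0.2924. spiders: 0.2 < 0.2924 → exclude; stop.
Optimal diet: aphids, weevils, small caterpillars — 3 of 4 types.

3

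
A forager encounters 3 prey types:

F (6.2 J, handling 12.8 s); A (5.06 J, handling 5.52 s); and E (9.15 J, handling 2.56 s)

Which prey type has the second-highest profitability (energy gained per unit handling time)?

A

Profitability E/h (J/s): F = 6.2/12.8 = 0.484, A = 5.06/5.52 = 0.917, E = 9.15/2.56 = 3.57.
Ranked: E > A > F.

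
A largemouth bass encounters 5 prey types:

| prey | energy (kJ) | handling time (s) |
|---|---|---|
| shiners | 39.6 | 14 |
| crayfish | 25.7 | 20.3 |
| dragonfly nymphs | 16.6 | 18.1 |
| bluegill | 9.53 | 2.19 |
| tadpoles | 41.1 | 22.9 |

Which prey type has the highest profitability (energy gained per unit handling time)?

Profitability E/h (kJ/s): shiners = 39.6/14 = 2.83, crayfish = 25.7/20.3 = 1.27, dragonfly nymphs = 16.6/18.1 = 0.917, bluegill = 9.53/2.19 = 4.35, tadpoles = 41.1/22.9 = 1.79.
Ranked: bluegill > shiners > tadpoles > crayfish > dragonfly nymphs.

bluegill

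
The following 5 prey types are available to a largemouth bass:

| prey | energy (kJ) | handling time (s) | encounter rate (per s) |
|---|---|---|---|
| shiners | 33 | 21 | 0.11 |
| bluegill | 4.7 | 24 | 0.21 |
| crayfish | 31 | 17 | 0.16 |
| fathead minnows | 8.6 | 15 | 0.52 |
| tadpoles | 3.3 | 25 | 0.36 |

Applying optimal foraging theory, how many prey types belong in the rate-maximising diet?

E/h in descending order: crayfish 1.82, shiners 1.57, fathead minnows 0.573, bluegill 0.196, tadpoles 0.132 kJ/s. The optimal diet is the largest prefix of this list for which every included type satisfies E_i/h_i > R on the types above it.
Rate on top 1: 1.333. shiners: 1.57 > 1.333 → include.
Rate on top 2: 1.425. fathead minnows: 0.573 < 1.425 → exclude; stop.
Optimal diet: crayfish, shiners — 2 of 5 types.

2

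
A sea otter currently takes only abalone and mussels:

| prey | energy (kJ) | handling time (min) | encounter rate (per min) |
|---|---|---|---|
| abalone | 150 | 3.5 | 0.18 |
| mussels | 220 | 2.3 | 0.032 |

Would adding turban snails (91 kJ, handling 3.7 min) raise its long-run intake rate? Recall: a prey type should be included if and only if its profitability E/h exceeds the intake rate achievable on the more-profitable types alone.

On abalone and mussels alone, R = ΣλE/(1+Σλh) = 34.04/1.704 = 19.98 kJ/min.
Profitability of turban snails: 91/3.7 = 24.59 kJ/min.
Since 24.59 > R, including turban snails increases the long-run rate.

Yes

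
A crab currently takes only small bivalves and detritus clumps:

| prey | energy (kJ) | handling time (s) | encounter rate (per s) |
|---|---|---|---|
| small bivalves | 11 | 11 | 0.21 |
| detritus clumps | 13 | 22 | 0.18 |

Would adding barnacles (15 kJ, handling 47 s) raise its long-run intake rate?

No

Intake rate on the current diet: R = (0.21×11 + 0.18×13) / (1 + 0.21×11 + 0.18×22) = 4.65/7.27 = 0.6396 kJ/s.
barnacles: E/h = 15/47 = 0.3191 kJ/s.
Since 0.3191 < R, time spent handling barnacles is better spent searching.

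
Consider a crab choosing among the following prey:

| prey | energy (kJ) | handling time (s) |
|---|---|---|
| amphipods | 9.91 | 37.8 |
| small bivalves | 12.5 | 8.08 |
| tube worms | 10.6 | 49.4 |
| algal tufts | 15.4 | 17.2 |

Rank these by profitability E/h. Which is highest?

small bivalves

In descending order of E/h:
small bivalves: 12.5/8.08 = 1.55 kJ/s
algal tufts: 15.4/17.2 = 0.895 kJ/s
amphipods: 9.91/37.8 = 0.262 kJ/s
tube worms: 10.6/49.4 = 0.215 kJ/s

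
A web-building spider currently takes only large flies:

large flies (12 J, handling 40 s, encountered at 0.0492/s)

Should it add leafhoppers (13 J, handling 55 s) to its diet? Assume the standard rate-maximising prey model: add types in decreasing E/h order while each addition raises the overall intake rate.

On large flies alone, R = ΣλE/(1+Σλh) = 0.5904/2.968 = 0.1989 J/s.
leafhoppers: E/h = 13/55 = 0.2364 J/s.
0.2364 > 0.1989, so adding leafhoppers raises the average — include it.

Yes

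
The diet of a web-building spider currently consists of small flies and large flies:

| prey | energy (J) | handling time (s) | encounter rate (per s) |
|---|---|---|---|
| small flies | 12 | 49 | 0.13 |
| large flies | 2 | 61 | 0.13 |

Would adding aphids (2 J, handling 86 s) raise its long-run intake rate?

Current rate: (0.13×12 + 0.13×2)/(1 + 0.13×49 + 0.13×61) = 0.119 J/s.
aphids: E/h = 2/86 = 0.02326 J/s.
0.02326 < 0.119, so adding aphids would lower the average — exclude it.

No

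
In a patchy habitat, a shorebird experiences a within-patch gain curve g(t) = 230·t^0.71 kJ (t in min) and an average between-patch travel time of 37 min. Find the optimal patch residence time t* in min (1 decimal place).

Maximise g(t)/(T+t): set derivative to zero → g'(t)(T+t) = g(t).
g'(t) = 0.71·230·t^-0.29. Setting 0.71·230·t^-0.29 = 230·t^0.71/(37+t) gives 0.71(37+t) = t, so 0.29·t = 0.71×37.
t* = 0.71×37/0.29 = 90.59 min.

90.6 min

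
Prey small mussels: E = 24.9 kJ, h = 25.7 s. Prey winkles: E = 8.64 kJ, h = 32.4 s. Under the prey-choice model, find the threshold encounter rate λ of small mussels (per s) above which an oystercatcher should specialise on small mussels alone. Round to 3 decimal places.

0.015 per s

Drop winkles once their profitability E₂/h₂ falls below the rate achievable on small mussels alone: E₂/h₂ = λE₁/(1 + λh₁).
Solve for λ: λE₁h₂ = E₂(1 + λh₁) → λ(E₁h₂ − E₂h₁) = E₂ → λ = E₂/(E₁h₂ − E₂h₁).
λ = 8.64/(24.9×32.4 − 8.64×25.7) = 8.64/584.7 = 0.01478 per s.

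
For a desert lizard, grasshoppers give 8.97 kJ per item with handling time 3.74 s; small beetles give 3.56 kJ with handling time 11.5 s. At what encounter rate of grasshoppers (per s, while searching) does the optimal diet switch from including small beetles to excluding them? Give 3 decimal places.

The zero-one rule: include small beetles iff E₂/h₂ > λE₁/(1+λh₁). Equality gives the switch point.
λE₁h₂ = E₂ + λE₂h₁ ⇒ λ = E₂/(E₁h₂ − E₂h₁) = 3.56/(103.2 − 13.31) = 0.03963 per s.

0.040 per s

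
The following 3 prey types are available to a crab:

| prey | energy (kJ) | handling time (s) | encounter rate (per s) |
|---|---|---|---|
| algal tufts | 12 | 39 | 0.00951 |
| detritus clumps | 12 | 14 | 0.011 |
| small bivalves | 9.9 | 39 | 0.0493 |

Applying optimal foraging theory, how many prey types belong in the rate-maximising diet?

E/h in descending order: detritus clumps 0.857, algal tufts 0.308, small bivalves 0.254 kJ/s. The optimal diet is the largest prefix of this list for which every included type satisfies E_i/h_i > R on the types above it.
Rate on top 1: 0.1144. algal tufts: 0.308 > 0.1144 → include.
Rate on top 2: 0.1614. small bivalves: 0.254 > 0.1614 → include.
Optimal diet: detritus clumps, algal tufts, small bivalves — 3 of 3 types.

3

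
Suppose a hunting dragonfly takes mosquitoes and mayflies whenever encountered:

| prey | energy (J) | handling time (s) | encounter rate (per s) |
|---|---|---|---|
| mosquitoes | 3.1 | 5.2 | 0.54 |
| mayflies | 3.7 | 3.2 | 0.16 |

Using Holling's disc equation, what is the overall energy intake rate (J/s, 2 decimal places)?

R = (0.54×3.1 + 0.16×3.7) / (1 + 0.54×5.2 + 0.16×3.2) = 2.266/4.32 = 0.5245 J/s.

0.52 J/s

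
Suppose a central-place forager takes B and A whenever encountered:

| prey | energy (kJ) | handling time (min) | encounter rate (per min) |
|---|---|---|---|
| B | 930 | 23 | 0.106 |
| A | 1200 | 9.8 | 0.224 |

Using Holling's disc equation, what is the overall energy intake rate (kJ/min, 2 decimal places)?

65.22 kJ/min

Energy encountered per unit search time: 0.106×930 + 0.224×1200 = 367.4 kJ/min.
Handling time per unit search time: 0.106×23 + 0.224×9.8 = 4.633.
Rate = 367.4/(1 + 4.633) = 65.22 kJ/min.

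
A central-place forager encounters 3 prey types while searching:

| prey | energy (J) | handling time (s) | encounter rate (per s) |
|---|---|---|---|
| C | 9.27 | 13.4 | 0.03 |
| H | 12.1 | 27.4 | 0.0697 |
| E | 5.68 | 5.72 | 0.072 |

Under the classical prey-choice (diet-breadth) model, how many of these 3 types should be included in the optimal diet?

Profitabilities (E/h, J/s): E 0.993, C 0.692, H 0.442. Add prey in this order while the next type's profitability exceeds the intake rate on those already taken.
Rate on top 1: 0.2897. C: 0.692 > 0.2897 → include.
Rate on top 2: 0.3788. H: 0.442 > 0.3788 → include.
Optimal diet: E, C, H — 3 of 3 types.

3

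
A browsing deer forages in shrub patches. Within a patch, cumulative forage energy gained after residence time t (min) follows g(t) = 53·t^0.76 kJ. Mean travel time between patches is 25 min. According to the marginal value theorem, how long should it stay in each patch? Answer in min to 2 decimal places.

Maximise g(t)/(T+t): set derivative to zero → g'(t)(T+t) = g(t).
g'(t) = 0.76·53·t^-0.24. Setting 0.76·53·t^-0.24 = 53·t^0.76/(25+t) gives 0.76(25+t) = t, so 0.24·t = 0.76×25.
t* = 0.76×25/0.24 = 79.17 min.

79.17 min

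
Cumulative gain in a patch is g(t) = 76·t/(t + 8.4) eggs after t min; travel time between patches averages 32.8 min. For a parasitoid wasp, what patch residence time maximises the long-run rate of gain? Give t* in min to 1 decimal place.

16.6 min

Optimal t* satisfies g'(t*) = g(t*)/(T + t*).
g'(t) = 76·8.4/(t + 8.4)². Setting 76·8.4/(t+8.4)² = 76t/[(t+8.4)(32.8+t)] gives 8.4(32.8+t) = t(t+8.4), so t² = 8.4×32.8 = 275.5.
t* = √275.5 = 16.6 min.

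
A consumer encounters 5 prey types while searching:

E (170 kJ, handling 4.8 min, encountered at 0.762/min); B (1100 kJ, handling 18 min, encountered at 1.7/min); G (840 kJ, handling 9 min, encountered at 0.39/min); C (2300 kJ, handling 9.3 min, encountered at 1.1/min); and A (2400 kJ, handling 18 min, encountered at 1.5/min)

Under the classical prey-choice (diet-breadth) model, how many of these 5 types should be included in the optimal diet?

E/h in descending order: C 247, A 133, G 93.3, B 61.1, E 35.4 kJ/min. The optimal diet is the largest prefix of this list for which every included type satisfies E_i/h_i > R on the types above it.
Rate on top 1: 225.3. A: 133 < 225.3 → exclude; stop.
Optimal diet: C — 1 of 5 types.

1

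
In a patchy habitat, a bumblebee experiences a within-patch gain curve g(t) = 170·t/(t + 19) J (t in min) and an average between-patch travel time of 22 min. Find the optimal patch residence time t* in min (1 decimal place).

20.4 min

Maximise g(t)/(T+t): set derivative to zero → g'(t)(T+t) = g(t).
g'(t) = 170·19/(t + 19)². Setting 170·19/(t+19)² = 170t/[(t+19)(22+t)] gives 19(22+t) = t(t+19), so t² = 19×22 = 418.
t* = √418 = 20.45 min.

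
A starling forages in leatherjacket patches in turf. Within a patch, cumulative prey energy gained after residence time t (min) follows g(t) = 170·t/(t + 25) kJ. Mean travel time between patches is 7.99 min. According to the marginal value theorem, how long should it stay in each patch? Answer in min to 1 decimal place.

By the marginal value theorem, leave when the instantaneous gain rate g'(t) equals the habitat-wide average g(t)/(T + t).
g'(t) = 170·25/(t + 25)². Setting 170·25/(t+25)² = 170t/[(t+25)(7.99+t)] gives 25(7.99+t) = t(t+25), so t² = 25×7.99 = 199.8.
t* = √199.8 = 14.13 min.

14.1 min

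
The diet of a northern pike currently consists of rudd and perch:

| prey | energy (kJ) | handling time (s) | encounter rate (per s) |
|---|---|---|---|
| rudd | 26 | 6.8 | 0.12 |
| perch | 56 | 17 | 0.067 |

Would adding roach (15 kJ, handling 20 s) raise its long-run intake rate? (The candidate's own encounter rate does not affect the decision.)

Current rate: (0.12×26 + 0.067×56)/(1 + 0.12×6.8 + 0.067×17) = 2.326 kJ/s.
roach: E/h = 15/20 = 0.75 kJ/s.
Since 0.75 < R, time spent handling roach is better spent searching.

No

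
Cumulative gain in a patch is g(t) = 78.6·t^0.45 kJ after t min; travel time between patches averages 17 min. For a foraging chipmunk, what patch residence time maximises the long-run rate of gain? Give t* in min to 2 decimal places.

13.91 min

By the marginal value theorem, leave when the instantaneous gain rate g'(t) equals the habitat-wide average g(t)/(T + t).
g'(t) = 0.45·78.6·t^-0.55. Setting 0.45·78.6·t^-0.55 = 78.6·t^0.45/(17+t) gives 0.45(17+t) = t, so 0.55·t = 0.45×17.
t* = 0.45×17/0.55 = 13.91 min.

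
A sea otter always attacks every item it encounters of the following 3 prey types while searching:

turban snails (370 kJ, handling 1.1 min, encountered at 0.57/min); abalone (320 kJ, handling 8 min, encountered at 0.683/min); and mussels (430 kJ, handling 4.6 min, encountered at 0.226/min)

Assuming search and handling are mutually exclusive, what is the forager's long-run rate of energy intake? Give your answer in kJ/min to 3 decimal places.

64.773 kJ/min

R = Σλ_iE_i / (1 + Σλ_ih_i)
Numerator: 0.57×370 + 0.683×320 + 0.226×430 = 526.6
Denominator: 1 + 0.57×1.1 + 0.683×8 + 0.226×4.6 = 8.131
R = 526.6/8.131 = 64.77 kJ/min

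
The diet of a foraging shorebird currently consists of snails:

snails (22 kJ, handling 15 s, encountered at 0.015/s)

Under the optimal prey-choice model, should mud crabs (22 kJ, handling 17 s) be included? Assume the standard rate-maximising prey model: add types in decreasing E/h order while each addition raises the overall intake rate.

Yes

On snails alone, R = ΣλE/(1+Σλh) = 0.33/1.225 = 0.2694 kJ/s.
Profitability of mud crabs: 22/17 = 1.294 kJ/s.
1.294 > 0.2694, so adding mud crabs raises the average — include it.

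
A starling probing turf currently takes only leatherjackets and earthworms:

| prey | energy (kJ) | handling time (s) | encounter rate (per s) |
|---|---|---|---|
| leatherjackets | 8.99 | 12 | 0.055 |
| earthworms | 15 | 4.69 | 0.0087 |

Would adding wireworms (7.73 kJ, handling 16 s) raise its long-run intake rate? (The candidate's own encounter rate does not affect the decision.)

Yes

Current rate: (0.055×8.99 + 0.0087×15)/(1 + 0.055×12 + 0.0087×4.69) = 0.3674 kJ/s.
wireworms: E/h = 7.73/16 = 0.4831 kJ/s.
0.4831 > 0.3674, so adding wireworms raises the average — include it.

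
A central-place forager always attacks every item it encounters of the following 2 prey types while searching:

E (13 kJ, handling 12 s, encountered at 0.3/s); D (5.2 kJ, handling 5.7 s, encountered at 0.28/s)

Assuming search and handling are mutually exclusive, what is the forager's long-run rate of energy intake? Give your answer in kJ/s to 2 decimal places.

0.86 kJ/s

R = (0.3×13 + 0.28×5.2) / (1 + 0.3×12 + 0.28×5.7) = 5.356/6.196 = 0.8644 kJ/s.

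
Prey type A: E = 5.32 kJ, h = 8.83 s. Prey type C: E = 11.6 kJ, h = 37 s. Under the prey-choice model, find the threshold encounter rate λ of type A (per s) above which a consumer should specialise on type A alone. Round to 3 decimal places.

0.123 per s

The zero-one rule: include type C iff E₂/h₂ > λE₁/(1+λh₁). Equality gives the switch point.
λE₁h₂ = E₂ + λE₂h₁ ⇒ λ = E₂/(E₁h₂ − E₂h₁) = 11.6/(196.8 − 102.4) = 0.1229 per s.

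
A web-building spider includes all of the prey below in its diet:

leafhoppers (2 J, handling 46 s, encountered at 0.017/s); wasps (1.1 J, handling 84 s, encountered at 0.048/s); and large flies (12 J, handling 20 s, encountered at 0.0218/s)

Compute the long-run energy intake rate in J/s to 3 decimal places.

R = (0.017×2 + 0.048×1.1 + 0.0218×12) / (1 + 0.017×46 + 0.048×84 + 0.0218×20) = 0.3484/6.25 = 0.05574 J/s.

0.056 J/s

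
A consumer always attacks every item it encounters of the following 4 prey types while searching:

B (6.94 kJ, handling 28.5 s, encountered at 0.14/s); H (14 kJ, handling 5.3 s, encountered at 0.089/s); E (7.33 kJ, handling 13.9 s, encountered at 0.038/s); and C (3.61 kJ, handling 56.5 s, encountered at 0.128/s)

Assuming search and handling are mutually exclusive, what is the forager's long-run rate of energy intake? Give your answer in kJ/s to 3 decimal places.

R = (0.14×6.94 + 0.089×14 + 0.038×7.33 + 0.128×3.61) / (1 + 0.14×28.5 + 0.089×5.3 + 0.038×13.9 + 0.128×56.5) = 2.958/13.22 = 0.2237 kJ/s.

0.224 kJ/s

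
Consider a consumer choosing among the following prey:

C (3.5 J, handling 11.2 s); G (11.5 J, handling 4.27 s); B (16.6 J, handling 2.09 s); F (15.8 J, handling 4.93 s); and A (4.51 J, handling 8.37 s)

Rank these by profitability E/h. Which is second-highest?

Profitability E/h (J/s): C = 3.5/11.2 = 0.312, G = 11.5/4.27 = 2.69, B = 16.6/2.09 = 7.94, F = 15.8/4.93 = 3.2, A = 4.51/8.37 = 0.539.
Ranked: B > F > G > A > C.

F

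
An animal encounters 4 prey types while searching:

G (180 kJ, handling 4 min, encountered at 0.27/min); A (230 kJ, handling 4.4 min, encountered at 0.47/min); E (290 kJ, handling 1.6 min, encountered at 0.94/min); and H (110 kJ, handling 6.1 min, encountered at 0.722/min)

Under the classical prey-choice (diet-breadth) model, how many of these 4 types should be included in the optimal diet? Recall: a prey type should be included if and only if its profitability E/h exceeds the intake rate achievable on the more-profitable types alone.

Rank by E/h (kJ/min): E 181, A 52.3, G 45, H 18. Include each in turn until the next type's E/h falls below the running intake rate.
Rate on top 1: 108.9. A: 52.3 < 108.9 → exclude; stop.
Optimal diet: E — 1 of 4 types.

1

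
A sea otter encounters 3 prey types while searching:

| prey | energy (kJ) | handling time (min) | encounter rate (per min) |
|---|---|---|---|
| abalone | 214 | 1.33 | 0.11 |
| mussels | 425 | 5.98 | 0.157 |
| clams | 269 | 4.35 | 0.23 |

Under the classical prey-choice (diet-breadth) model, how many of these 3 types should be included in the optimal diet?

E/h in descending order: abalone 161, mussels 71.1, clams 61.8 kJ/min. The optimal diet is the largest prefix of this list for which every included type satisfies E_i/h_i > R on the types above it.
Rate on top 1: 20.54. mussels: 71.1 > 20.54 → include.
Rate on top 2: 43.29. clams: 61.8 > 43.29 → include.
Optimal diet: abalone, mussels, clams — 3 of 3 types.

3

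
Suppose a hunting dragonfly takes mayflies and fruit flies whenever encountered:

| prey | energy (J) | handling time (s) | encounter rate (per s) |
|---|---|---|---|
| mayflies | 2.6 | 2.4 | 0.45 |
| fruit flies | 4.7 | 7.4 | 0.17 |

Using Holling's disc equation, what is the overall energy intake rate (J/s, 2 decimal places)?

R = (0.45×2.6 + 0.17×4.7) / (1 + 0.45×2.4 + 0.17×7.4) = 1.969/3.338 = 0.5899 J/s.

0.59 J/s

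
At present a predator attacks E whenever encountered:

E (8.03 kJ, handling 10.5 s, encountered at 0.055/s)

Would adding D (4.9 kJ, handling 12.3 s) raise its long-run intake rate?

Yes

Intake rate on the current diet: R = (0.055×8.03) / (1 + 0.055×10.5) = 0.4416/1.578 = 0.28 kJ/s.
Profitability of D: 4.9/12.3 = 0.3984 kJ/s.
0.3984 > 0.28, so adding D raises the average — include it.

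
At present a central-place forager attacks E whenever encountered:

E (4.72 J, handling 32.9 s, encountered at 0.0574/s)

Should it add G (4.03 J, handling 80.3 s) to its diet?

No

On E alone, R = ΣλE/(1+Σλh) = 0.2709/2.888 = 0.0938 J/s.
Profitability of G: 4.03/80.3 = 0.05019 J/s.
Since 0.05019 < R, time spent handling G is better spent searching.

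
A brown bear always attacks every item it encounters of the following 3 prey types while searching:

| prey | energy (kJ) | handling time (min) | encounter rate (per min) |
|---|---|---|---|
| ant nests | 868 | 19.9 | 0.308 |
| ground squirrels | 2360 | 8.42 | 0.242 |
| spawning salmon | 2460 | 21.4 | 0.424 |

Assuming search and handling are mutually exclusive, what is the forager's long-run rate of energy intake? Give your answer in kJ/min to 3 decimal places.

R = Σλ_iE_i / (1 + Σλ_ih_i)
Numerator: 0.308×868 + 0.242×2360 + 0.424×2460 = 1882
Denominator: 1 + 0.308×19.9 + 0.242×8.42 + 0.424×21.4 = 18.24
R = 1882/18.24 = 103.2 kJ/min

103.150 kJ/min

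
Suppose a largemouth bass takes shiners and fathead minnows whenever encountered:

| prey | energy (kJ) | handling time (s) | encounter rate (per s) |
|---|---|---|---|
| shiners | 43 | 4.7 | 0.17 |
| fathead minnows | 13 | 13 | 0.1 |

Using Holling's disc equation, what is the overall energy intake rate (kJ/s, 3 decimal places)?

2.778 kJ/s

R = Σλ_iE_i / (1 + Σλ_ih_i)
Numerator: 0.17×43 + 0.1×13 = 8.61
Denominator: 1 + 0.17×4.7 + 0.1×13 = 3.099
R = 8.61/3.099 = 2.778 kJ/s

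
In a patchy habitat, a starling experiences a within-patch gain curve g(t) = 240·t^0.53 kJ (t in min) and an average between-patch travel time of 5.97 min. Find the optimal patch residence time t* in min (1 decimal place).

6.7 min

By the marginal value theorem, leave when the instantaneous gain rate g'(t) equals the habitat-wide average g(t)/(T + t).
g'(t) = 0.53·240·t^-0.47. Setting 0.53·240·t^-0.47 = 240·t^0.53/(5.97+t) gives 0.53(5.97+t) = t, so 0.47·t = 0.53×5.97.
t* = 0.53×5.97/0.47 = 6.732 min.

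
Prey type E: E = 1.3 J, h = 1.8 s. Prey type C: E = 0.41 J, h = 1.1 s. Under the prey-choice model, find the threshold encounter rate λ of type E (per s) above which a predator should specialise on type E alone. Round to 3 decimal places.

0.592 per s

Drop type C once their profitability E₂/h₂ falls below the rate achievable on type E alone: E₂/h₂ = λE₁/(1 + λh₁).
Solve for λ: λE₁h₂ = E₂(1 + λh₁) → λ(E₁h₂ − E₂h₁) = E₂ → λ = E₂/(E₁h₂ − E₂h₁).
λ = 0.41/(1.3×1.1 − 0.41×1.8) = 0.41/0.692 = 0.5925 per s.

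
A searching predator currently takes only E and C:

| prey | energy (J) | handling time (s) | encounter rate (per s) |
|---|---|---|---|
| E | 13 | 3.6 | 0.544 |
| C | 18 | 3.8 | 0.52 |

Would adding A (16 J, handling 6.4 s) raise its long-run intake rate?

Current rate: (0.544×13 + 0.52×18)/(1 + 0.544×3.6 + 0.52×3.8) = 3.33 J/s.
A: E/h = 16/6.4 = 2.5 J/s.
Since 2.5 < R, time spent handling A is better spent searching.

No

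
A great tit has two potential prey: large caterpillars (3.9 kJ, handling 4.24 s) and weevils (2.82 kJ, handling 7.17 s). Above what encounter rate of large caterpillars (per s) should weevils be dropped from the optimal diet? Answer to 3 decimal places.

The zero-one rule: include weevils iff E₂/h₂ > λE₁/(1+λh₁). Equality gives the switch point.
λE₁h₂ = E₂ + λE₂h₁ ⇒ λ = E₂/(E₁h₂ − E₂h₁) = 2.82/(27.96 − 11.96) = 0.1762 per s.

0.176 per s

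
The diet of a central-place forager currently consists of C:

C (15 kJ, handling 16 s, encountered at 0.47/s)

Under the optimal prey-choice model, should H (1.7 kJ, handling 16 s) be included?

On C alone, R = ΣλE/(1+Σλh) = 7.05/8.52 = 0.8275 kJ/s.
Profitability of H: 1.7/16 = 0.1062 kJ/s.
0.1062 < 0.8275, so adding H would lower the average — exclude it.

No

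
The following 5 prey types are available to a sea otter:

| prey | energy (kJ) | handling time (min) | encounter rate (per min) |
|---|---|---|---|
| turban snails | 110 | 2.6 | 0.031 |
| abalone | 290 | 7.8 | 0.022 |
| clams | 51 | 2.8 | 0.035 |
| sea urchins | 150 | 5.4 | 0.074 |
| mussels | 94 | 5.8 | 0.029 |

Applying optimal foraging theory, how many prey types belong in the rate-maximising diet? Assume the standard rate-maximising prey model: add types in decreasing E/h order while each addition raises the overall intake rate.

E/h in descending order: turban snails 42.3, abalone 37.2, sea urchins 27.8, clams 18.2, mussels 16.2 kJ/min. The optimal diet is the largest prefix of this list for which every included type satisfies E_i/h_i > R on the types above it.
Rate on top 1: 3.156. abalone: 37.2 > 3.156 → include.
Rate on top 2: 7.818. sea urchins: 27.8 > 7.818 → include.
Rate on top 3: 12.65. clams: 18.2 > 12.65 → include.
Rate on top 4: 12.96. mussels: 16.2 > 12.96 → include.
Optimal diet: turban snails, abalone, sea urchins, clams, mussels — 5 of 5 types.

5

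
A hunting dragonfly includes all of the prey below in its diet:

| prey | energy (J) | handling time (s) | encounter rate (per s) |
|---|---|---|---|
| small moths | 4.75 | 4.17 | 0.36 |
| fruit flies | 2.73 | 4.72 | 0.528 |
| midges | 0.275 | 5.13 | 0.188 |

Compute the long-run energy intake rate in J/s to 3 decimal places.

0.538 J/s

R = Σλ_iE_i / (1 + Σλ_ih_i)
Numerator: 0.36×4.75 + 0.528×2.73 + 0.188×0.275 = 3.203
Denominator: 1 + 0.36×4.17 + 0.528×4.72 + 0.188×5.13 = 5.958
R = 3.203/5.958 = 0.5376 J/s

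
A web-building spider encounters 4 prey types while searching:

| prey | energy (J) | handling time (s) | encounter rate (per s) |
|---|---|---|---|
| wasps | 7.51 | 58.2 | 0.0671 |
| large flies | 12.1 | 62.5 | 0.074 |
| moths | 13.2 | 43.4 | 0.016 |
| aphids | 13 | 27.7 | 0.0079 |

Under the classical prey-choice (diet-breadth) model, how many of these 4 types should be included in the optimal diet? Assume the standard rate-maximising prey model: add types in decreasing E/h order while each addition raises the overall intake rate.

E/h in descending order: aphids 0.469, moths 0.304, large flies 0.194, wasps 0.129 J/s. The optimal diet is the largest prefix of this list for which every included type satisfies E_i/h_i > R on the types above it.
Rate on top 1: 0.08426. moths: 0.304 > 0.08426 → include.
Rate on top 2: 0.1641. large flies: 0.194 > 0.1641 → include.
Rate on top 3: 0.185. wasps: 0.129 < 0.185 → exclude; stop.
Optimal diet: aphids, moths, large flies — 3 of 4 types.

3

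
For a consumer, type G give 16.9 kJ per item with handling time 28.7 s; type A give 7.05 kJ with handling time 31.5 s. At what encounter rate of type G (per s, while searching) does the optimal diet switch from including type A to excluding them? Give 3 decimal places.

0.021 per s

At the threshold, the rate on type G alone equals the profitability of type A: λ·16.9/(1 + λ·28.7) = 7.05/31.5 = 0.2238.
Rearranging, λ(16.9 − 0.2238×28.7) = 0.2238, so λ = 0.2238/10.48 = 0.02136 per s.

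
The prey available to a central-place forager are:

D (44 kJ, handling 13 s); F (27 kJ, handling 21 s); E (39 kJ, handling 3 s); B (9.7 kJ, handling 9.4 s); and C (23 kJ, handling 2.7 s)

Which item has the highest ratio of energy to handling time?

E

In descending order of E/h:
E: 39/3 = 13 kJ/s
C: 23/2.7 = 8.52 kJ/s
D: 44/13 = 3.38 kJ/s
F: 27/21 = 1.29 kJ/s
B: 9.7/9.4 = 1.03 kJ/s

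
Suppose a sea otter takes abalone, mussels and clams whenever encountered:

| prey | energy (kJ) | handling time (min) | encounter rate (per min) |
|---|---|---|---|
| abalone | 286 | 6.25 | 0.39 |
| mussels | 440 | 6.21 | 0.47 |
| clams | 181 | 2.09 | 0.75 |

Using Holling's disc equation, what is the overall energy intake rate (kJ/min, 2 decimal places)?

R = (0.39×286 + 0.47×440 + 0.75×181) / (1 + 0.39×6.25 + 0.47×6.21 + 0.75×2.09) = 454.1/7.924 = 57.31 kJ/min.

57.31 kJ/min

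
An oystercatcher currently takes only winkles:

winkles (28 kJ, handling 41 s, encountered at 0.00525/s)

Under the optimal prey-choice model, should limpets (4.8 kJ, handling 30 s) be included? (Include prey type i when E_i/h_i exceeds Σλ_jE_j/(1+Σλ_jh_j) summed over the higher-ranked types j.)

Current rate: (0.00525×28)/(1 + 0.00525×41) = 0.121 kJ/s.
limpets: E/h = 4.8/30 = 0.16 kJ/s.
0.16 > 0.121, so adding limpets raises the average — include it.

Yes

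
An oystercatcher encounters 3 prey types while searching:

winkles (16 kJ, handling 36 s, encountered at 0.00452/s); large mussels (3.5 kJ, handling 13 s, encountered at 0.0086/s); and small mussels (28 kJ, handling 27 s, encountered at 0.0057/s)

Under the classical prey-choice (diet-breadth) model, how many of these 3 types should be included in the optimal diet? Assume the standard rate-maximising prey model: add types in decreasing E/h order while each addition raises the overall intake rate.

E/h in descending order: small mussels 1.04, winkles 0.444, large mussels 0.269 kJ/s. The optimal diet is the largest prefix of this list for which every included type satisfies E_i/h_i > R on the types above it.
Rate on top 1: 0.1383. winkles: 0.444 > 0.1383 → include.
Rate on top 2: 0.1761. large mussels: 0.269 > 0.1761 → include.
Optimal diet: small mussels, winkles, large mussels — 3 of 3 types.

3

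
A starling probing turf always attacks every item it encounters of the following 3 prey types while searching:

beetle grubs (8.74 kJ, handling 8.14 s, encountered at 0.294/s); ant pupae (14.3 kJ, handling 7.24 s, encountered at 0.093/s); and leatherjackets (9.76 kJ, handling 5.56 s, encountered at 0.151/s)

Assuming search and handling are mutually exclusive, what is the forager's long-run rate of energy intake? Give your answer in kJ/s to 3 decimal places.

R = Σλ_iE_i / (1 + Σλ_ih_i)
Numerator: 0.294×8.74 + 0.093×14.3 + 0.151×9.76 = 5.373
Denominator: 1 + 0.294×8.14 + 0.093×7.24 + 0.151×5.56 = 4.906
R = 5.373/4.906 = 1.095 kJ/s

1.095 kJ/s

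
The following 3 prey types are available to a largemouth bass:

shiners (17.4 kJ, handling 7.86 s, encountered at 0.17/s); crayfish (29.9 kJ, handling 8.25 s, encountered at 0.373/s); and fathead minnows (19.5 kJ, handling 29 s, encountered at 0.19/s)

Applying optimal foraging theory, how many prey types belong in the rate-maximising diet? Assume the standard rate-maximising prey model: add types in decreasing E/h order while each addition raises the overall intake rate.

1

E/h in descending order: crayfish 3.62, shiners 2.21, fathead minnows 0.672 kJ/s. The optimal diet is the largest prefix of this list for which every included type satisfies E_i/h_i > R on the types above it.
Rate on top 1: 2.735. shiners: 2.21 < 2.735 → exclude; stop.
Optimal diet: crayfish — 1 of 3 types.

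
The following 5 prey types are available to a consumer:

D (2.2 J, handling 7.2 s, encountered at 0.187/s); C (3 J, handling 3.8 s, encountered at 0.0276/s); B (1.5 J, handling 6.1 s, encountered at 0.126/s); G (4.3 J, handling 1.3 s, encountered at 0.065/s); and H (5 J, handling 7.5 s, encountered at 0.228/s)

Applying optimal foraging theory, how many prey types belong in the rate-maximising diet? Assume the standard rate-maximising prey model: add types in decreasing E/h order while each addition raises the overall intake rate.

Rank by E/h (J/s): G 3.31, C 0.789, H 0.667, D 0.306, B 0.246. Include each in turn until the next type's E/h falls below the running intake rate.
Rate on top 1: 0.2577. C: 0.789 > 0.2577 → include.
Rate on top 2: 0.3046. H: 0.667 > 0.3046 → include.
Rate on top 3: 0.5181. D: 0.306 < 0.5181 → exclude; stop.
Optimal diet: G, C, H — 3 of 5 types.

3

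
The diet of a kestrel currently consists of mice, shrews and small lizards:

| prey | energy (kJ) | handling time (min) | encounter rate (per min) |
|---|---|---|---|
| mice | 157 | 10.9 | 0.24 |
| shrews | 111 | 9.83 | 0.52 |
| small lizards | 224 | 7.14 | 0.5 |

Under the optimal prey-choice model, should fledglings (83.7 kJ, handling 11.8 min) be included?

Intake rate on the current diet: R = (0.24×157 + 0.52×111 + 0.5×224) / (1 + 0.24×10.9 + 0.52×9.83 + 0.5×7.14) = 207.4/12.3 = 16.87 kJ/min.
fledglings: E/h = 83.7/11.8 = 7.093 kJ/min.
Since 7.093 < R, time spent handling fledglings is better spent searching.

No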